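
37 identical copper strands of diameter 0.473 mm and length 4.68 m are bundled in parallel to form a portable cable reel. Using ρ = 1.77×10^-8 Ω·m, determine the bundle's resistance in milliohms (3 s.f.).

12.7 mΩ

A_strand = π(2.3650e-04 m)² = 1.757e-07 m²
R_strand = ρL/A = (1.77×10^-8)(4.68)/(1.757e-07) = 0.4714 Ω
R_total = R_strand/N = 0.4714/37 = 12.7 mΩ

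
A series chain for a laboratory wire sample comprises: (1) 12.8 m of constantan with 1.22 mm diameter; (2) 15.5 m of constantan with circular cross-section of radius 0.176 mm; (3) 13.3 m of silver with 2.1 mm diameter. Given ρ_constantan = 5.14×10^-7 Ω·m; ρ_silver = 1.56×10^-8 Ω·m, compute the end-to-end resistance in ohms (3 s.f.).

87.6 Ω

Seg 1: A = π(d/2)² = π(6.1000e-04 m)² = 1.169e-06 m²
R_1 = (5.14×10^-7)(12.8)/(1.169e-06) = 5.628 Ω
Seg 2: A = πr² = π(1.7600e-04 m)² = 9.731e-08 m²
R_2 = (5.14×10^-7)(15.5)/(9.731e-08) = 81.87 Ω
Seg 3: A = π(d/2)² = π(1.0500e-03 m)² = 3.464e-06 m²
R_3 = (1.56×10^-8)(13.3)/(3.464e-06) = 0.0599 Ω
R_total = R_1 + R_2 + R_3 = 87.6 Ω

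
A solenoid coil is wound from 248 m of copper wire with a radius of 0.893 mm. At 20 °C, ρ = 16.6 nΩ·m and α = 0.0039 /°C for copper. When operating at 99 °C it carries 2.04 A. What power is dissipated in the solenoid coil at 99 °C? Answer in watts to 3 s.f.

8.95 W

ρ = 16.6 nΩ·m = 1.66×10^-8 Ω·m
A = πr² = π(8.9300e-04 m)² = 2.505e-06 m²
R₍20₎ = ρL/A = (1.66×10^-8)(248)/(2.505e-06) = 1.643 Ω
R₍99₎ = R₍20₎(1 + αΔT) = 1.643 × (1 + 0.0039×79) = 2.15 Ω
P = I²R = (2.04)² × 2.15 = 8.95 W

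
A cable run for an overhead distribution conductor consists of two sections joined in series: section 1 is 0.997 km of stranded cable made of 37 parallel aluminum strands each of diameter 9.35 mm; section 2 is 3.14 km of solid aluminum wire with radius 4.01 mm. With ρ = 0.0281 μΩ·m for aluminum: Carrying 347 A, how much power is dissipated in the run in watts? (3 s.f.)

ρ = 0.0281 μΩ·m = 2.81×10^-8 Ω·m
Section 1: A_strand = π(4.6750e-03)² = 6.866e-05 m²; R₁ = ρL/(N·A_s) = (2.81×10^-8)(997)/(37×6.866e-05) = 0.01103 Ω
Section 2: A = πr² = π(4.0100e-03 m)² = 5.052e-05 m²
R₂ = (2.81×10^-8)(3140)/(5.052e-05) = 1.747 Ω
R = R₁ + R₂ = 1.758 Ω
P = I²R = (347)² × 1.758 = 2.12×10^5 W

2.12×10^5 W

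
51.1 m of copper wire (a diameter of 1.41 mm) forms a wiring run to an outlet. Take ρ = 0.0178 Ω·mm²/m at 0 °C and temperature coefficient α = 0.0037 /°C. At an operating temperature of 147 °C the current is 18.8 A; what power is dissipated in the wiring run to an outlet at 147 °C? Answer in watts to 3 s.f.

318 W

ρ = 0.0178 Ω·mm²/m = 1.78×10^-8 Ω·m
A = π(d/2)² = π(7.0500e-04 m)² = 1.561e-06 m²
R₍0₎ = ρL/A = (1.78×10^-8)(51.1)/(1.561e-06) = 0.5825 Ω
R₍147₎ = R₍0₎(1 + αΔT) = 0.5825 × (1 + 0.0037×147) = 0.8994 Ω
P = I²R = (18.8)² × 0.8994 = 318 W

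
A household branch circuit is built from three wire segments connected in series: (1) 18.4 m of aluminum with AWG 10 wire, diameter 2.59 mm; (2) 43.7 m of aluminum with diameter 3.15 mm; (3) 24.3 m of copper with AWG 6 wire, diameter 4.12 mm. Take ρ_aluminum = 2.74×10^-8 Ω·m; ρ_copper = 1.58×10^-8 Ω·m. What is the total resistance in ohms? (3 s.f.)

0.278 Ω

Seg 1: A = π(2.59/2 mm)² = π(1.2950e-03 m)² = 5.269e-06 m²
R_1 = (2.74×10^-8)(18.4)/(5.269e-06) = 0.09569 Ω
Seg 2: A = π(d/2)² = π(1.5750e-03 m)² = 7.793e-06 m²
R_2 = (2.74×10^-8)(43.7)/(7.793e-06) = 0.1536 Ω
Seg 3: A = π(4.12/2 mm)² = π(2.0600e-03 m)² = 1.333e-05 m²
R_3 = (1.58×10^-8)(24.3)/(1.333e-05) = 0.0288 Ω
R_total = R_1 + R_2 + R_3 = 0.278 Ω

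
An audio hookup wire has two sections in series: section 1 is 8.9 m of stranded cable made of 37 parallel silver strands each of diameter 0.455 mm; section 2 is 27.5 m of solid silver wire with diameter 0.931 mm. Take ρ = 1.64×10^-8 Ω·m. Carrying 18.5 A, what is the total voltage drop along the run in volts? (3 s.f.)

12.7 V

Section 1: A_strand = π(2.2750e-04)² = 1.626e-07 m²; R₁ = ρL/(N·A_s) = (1.64×10^-8)(8.9)/(37×1.626e-07) = 0.02426 Ω
Section 2: A = π(d/2)² = π(4.6550e-04 m)² = 6.808e-07 m²
R₂ = (1.64×10^-8)(27.5)/(6.808e-07) = 0.6625 Ω
R = R₁ + R₂ = 0.6868 Ω
V = IR = 18.5 × 0.6868 = 12.7 V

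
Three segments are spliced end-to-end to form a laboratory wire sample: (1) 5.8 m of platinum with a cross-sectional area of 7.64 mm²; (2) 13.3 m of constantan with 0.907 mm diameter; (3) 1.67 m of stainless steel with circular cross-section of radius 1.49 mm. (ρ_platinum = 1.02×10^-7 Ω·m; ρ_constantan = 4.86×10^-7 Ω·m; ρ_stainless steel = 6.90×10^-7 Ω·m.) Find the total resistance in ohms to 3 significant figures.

Seg 1: A = 7.64 mm² = 7.640e-06 m²
R_1 = (1.02×10^-7)(5.8)/(7.640e-06) = 0.07743 Ω
Seg 2: A = π(d/2)² = π(4.5350e-04 m)² = 6.461e-07 m²
R_2 = (4.86×10^-7)(13.3)/(6.461e-07) = 10 Ω
Seg 3: A = πr² = π(1.4900e-03 m)² = 6.975e-06 m²
R_3 = (6.90×10^-7)(1.67)/(6.975e-06) = 0.1652 Ω
R_total = R_1 + R_2 + R_3 = 10.2 Ω

10.2 Ω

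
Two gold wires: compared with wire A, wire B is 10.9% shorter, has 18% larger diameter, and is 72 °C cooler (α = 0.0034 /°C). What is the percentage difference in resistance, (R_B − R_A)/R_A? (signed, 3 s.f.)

-51.7%

R ∝ ρL/d² with ρ ∝ (1+αΔT), so R_B/R_A = (1 − 10.9/100) × (1 + 18/100)⁻² × (1 − 0.0034×72)
= 0.891 × 0.7182 × 0.7552 = 0.4833
(R_B − R_A)/R_A = 0.4833 − 1 = -51.7%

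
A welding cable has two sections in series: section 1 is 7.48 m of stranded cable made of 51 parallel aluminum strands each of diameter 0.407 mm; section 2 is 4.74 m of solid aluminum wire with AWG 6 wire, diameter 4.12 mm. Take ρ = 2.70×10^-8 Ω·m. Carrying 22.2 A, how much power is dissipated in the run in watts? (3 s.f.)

19.7 W

Section 1: A_strand = π(2.0350e-04)² = 1.301e-07 m²; R₁ = ρL/(N·A_s) = (2.70×10^-8)(7.48)/(51×1.301e-07) = 0.03044 Ω
Section 2: A = π(4.12/2 mm)² = π(2.0600e-03 m)² = 1.333e-05 m²
R₂ = (2.70×10^-8)(4.74)/(1.333e-05) = 0.0096 Ω
R = R₁ + R₂ = 0.04004 Ω
P = I²R = (22.2)² × 0.04004 = 19.7 W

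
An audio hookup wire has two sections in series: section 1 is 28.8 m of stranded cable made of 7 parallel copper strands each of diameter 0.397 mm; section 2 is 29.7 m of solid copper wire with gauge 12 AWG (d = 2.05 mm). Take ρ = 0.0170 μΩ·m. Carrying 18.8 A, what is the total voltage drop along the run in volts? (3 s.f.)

13.5 V

ρ = 0.0170 μΩ·m = 1.70×10^-8 Ω·m
Section 1: A_strand = π(1.9850e-04)² = 1.238e-07 m²; R₁ = ρL/(N·A_s) = (1.70×10^-8)(28.8)/(7×1.238e-07) = 0.565 Ω
Section 2: A = π(2.05/2 mm)² = π(1.0250e-03 m)² = 3.301e-06 m²
R₂ = (1.70×10^-8)(29.7)/(3.301e-06) = 0.153 Ω
R = R₁ + R₂ = 0.718 Ω
V = IR = 18.8 × 0.718 = 13.5 V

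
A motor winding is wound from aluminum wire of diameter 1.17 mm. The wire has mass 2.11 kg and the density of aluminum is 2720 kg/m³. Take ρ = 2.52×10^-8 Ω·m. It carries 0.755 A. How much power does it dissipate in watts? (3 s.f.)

9.64 W

A = π(d/2)² = π(5.8500e-04 m)² = 1.0751e-06 m²
L = m/(density·A) = 2.11/(2720×1.0751e-06) = 721.5 m
R = ρL/A = (2.52×10^-8)(721.5)/(1.0751e-06) = 16.91 Ω
P = I²R = (0.755)² × 16.91 = 9.64 W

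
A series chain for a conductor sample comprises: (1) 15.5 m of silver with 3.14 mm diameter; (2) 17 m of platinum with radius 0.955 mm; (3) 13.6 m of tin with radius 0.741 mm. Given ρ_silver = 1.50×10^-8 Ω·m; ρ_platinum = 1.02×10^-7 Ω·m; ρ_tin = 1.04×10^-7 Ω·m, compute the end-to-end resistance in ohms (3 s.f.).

Seg 1: A = π(d/2)² = π(1.5700e-03 m)² = 7.744e-06 m²
R_1 = (1.50×10^-8)(15.5)/(7.744e-06) = 0.03002 Ω
Seg 2: A = πr² = π(9.5500e-04 m)² = 2.865e-06 m²
R_2 = (1.02×10^-7)(17)/(2.865e-06) = 0.6052 Ω
Seg 3: A = πr² = π(7.4100e-04 m)² = 1.725e-06 m²
R_3 = (1.04×10^-7)(13.6)/(1.725e-06) = 0.8199 Ω
R_total = R_1 + R_2 + R_3 = 1.46 Ω

1.46 Ω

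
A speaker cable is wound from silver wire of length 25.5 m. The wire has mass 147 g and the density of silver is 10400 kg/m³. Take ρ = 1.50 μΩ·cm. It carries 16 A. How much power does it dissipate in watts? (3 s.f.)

177 W

ρ = 1.50 μΩ·cm = 1.50×10^-8 Ω·m
A = m/(density·L) = 0.147/(10400×25.5) = 5.5430e-07 m²
R = ρL/A = (1.50×10^-8)(25.5)/(5.5430e-07) = 0.6901 Ω
P = I²R = (16)² × 0.6901 = 177 W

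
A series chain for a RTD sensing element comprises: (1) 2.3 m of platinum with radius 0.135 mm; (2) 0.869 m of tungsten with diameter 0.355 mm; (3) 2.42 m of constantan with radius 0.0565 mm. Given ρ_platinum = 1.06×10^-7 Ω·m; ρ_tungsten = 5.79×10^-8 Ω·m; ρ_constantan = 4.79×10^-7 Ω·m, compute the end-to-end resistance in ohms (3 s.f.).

Seg 1: A = πr² = π(1.3500e-04 m)² = 5.726e-08 m²
R_1 = (1.06×10^-7)(2.3)/(5.726e-08) = 4.258 Ω
Seg 2: A = π(d/2)² = π(1.7750e-04 m)² = 9.898e-08 m²
R_2 = (5.79×10^-8)(0.869)/(9.898e-08) = 0.5083 Ω
Seg 3: A = πr² = π(5.6500e-05 m)² = 1.003e-08 m²
R_3 = (4.79×10^-7)(2.42)/(1.003e-08) = 115.6 Ω
R_total = R_1 + R_2 + R_3 = 120 Ω

120 Ω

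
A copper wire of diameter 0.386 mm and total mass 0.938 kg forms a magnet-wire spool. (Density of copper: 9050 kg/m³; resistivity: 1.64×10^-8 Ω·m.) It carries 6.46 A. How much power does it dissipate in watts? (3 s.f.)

5180 W

A = π(d/2)² = π(1.9300e-04 m)² = 1.1702e-07 m²
L = m/(density·A) = 0.938/(9050×1.1702e-07) = 885.7 m
R = ρL/A = (1.64×10^-8)(885.7)/(1.1702e-07) = 124.1 Ω
P = I²R = (6.46)² × 124.1 = 5180 W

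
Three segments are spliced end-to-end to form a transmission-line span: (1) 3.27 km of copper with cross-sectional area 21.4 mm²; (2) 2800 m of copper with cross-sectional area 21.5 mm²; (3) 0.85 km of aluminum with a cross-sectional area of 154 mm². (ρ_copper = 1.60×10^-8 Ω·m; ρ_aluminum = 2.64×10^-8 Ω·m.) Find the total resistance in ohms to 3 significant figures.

Seg 1: A = 21.4 mm² = 2.140e-05 m²
R_1 = (1.60×10^-8)(3270)/(2.140e-05) = 2.445 Ω
Seg 2: A = 21.5 mm² = 2.150e-05 m²
R_2 = (1.60×10^-8)(2800)/(2.150e-05) = 2.084 Ω
Seg 3: A = 154 mm² = 1.540e-04 m²
R_3 = (2.64×10^-8)(850)/(1.540e-04) = 0.1457 Ω
R_total = R_1 + R_2 + R_3 = 4.67 Ω

4.67 Ω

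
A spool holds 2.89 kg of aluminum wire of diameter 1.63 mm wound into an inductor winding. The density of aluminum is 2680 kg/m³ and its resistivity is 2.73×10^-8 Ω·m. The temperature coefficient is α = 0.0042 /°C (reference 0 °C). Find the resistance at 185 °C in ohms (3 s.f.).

12.0 Ω

A = π(d/2)² = π(8.1500e-04 m)² = 2.0867e-06 m²
L = m/(density·A) = 2.89/(2680×2.0867e-06) = 516.8 m
R = ρL/A = (2.73×10^-8)(516.8)/(2.0867e-06) = 6.761 Ω
R(185 °C) = 6.761 × (1 + 0.0042×185) = 12.0 Ω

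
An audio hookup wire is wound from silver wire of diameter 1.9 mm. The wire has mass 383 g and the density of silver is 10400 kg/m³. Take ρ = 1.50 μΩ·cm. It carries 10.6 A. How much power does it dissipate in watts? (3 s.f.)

7.72 W

ρ = 1.50 μΩ·cm = 1.50×10^-8 Ω·m
A = π(d/2)² = π(9.5000e-04 m)² = 2.8353e-06 m²
L = m/(density·A) = 0.383/(10400×2.8353e-06) = 12.99 m
R = ρL/A = (1.50×10^-8)(12.99)/(2.8353e-06) = 0.06872 Ω
P = I²R = (10.6)² × 0.06872 = 7.72 W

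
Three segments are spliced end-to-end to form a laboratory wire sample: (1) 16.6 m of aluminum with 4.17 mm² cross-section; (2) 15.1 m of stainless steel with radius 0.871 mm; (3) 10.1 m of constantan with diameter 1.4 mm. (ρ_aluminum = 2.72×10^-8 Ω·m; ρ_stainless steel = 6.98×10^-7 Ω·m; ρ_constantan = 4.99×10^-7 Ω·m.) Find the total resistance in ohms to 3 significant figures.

7.80 Ω

Seg 1: A = 4.17 mm² = 4.170e-06 m²
R_1 = (2.72×10^-8)(16.6)/(4.170e-06) = 0.1083 Ω
Seg 2: A = πr² = π(8.7100e-04 m)² = 2.383e-06 m²
R_2 = (6.98×10^-7)(15.1)/(2.383e-06) = 4.422 Ω
Seg 3: A = π(d/2)² = π(7.0000e-04 m)² = 1.539e-06 m²
R_3 = (4.99×10^-7)(10.1)/(1.539e-06) = 3.274 Ω
R_total = R_1 + R_2 + R_3 = 7.80 Ω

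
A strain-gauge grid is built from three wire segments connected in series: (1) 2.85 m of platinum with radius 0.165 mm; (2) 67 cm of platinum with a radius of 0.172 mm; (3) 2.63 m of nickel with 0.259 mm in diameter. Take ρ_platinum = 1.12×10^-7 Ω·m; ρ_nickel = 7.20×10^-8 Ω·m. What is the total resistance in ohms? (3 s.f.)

Seg 1: A = πr² = π(1.6500e-04 m)² = 8.553e-08 m²
R_1 = (1.12×10^-7)(2.85)/(8.553e-08) = 3.732 Ω
Seg 2: A = πr² = π(1.7200e-04 m)² = 9.294e-08 m²
R_2 = (1.12×10^-7)(0.67)/(9.294e-08) = 0.8074 Ω
Seg 3: A = π(d/2)² = π(1.2950e-04 m)² = 5.269e-08 m²
R_3 = (7.20×10^-8)(2.63)/(5.269e-08) = 3.594 Ω
R_total = R_1 + R_2 + R_3 = 8.13 Ω

8.13 Ω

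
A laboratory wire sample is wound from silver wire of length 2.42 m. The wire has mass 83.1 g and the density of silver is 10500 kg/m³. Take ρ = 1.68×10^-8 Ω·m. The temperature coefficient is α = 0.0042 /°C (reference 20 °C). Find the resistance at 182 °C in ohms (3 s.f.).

0.0209 Ω

A = m/(density·L) = 0.0831/(10500×2.42) = 3.2704e-06 m²
R = ρL/A = (1.68×10^-8)(2.42)/(3.2704e-06) = 0.01243 Ω
R(182 °C) = 0.01243 × (1 + 0.0042×162) = 0.0209 Ω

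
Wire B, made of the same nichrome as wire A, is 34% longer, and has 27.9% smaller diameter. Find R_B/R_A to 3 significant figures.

R ∝ L/d², so R_B/R_A = (1 + 34/100) × (1 − 27.9/100)⁻²
= 1.34 × 1.924 = 2.58

2.58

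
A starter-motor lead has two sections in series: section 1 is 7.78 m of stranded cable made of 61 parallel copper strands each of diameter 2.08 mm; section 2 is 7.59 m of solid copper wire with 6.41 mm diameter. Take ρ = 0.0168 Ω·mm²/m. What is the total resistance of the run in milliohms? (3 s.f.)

ρ = 0.0168 Ω·mm²/m = 1.68×10^-8 Ω·m
Section 1: A_strand = π(1.0400e-03)² = 3.398e-06 m²; R₁ = ρL/(N·A_s) = (1.68×10^-8)(7.78)/(61×3.398e-06) = 6.306×10^-4 Ω
Section 2: A = π(d/2)² = π(3.2050e-03 m)² = 3.227e-05 m²
R₂ = (1.68×10^-8)(7.59)/(3.227e-05) = 0.003951 Ω
R = R₁ + R₂ = 4.58 mΩ

4.58 mΩ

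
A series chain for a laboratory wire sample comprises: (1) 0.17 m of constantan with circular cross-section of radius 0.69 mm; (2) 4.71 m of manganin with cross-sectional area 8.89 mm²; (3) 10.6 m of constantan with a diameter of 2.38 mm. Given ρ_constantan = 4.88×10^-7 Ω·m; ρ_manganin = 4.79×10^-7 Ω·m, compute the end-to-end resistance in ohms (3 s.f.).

1.47 Ω

Seg 1: A = πr² = π(6.9000e-04 m)² = 1.496e-06 m²
R_1 = (4.88×10^-7)(0.17)/(1.496e-06) = 0.05547 Ω
Seg 2: A = 8.89 mm² = 8.890e-06 m²
R_2 = (4.79×10^-7)(4.71)/(8.890e-06) = 0.2538 Ω
Seg 3: A = π(d/2)² = π(1.1900e-03 m)² = 4.449e-06 m²
R_3 = (4.88×10^-7)(10.6)/(4.449e-06) = 1.163 Ω
R_total = R_1 + R_2 + R_3 = 1.47 Ω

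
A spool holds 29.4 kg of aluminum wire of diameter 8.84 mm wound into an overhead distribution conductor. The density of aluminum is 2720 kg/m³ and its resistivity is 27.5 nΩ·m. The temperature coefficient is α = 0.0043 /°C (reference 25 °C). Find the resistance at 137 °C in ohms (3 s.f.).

0.117 Ω

ρ = 27.5 nΩ·m = 2.75×10^-8 Ω·m
A = π(d/2)² = π(4.4200e-03 m)² = 6.1375e-05 m²
L = m/(density·A) = 29.4/(2720×6.1375e-05) = 176.1 m
R = ρL/A = (2.75×10^-8)(176.1)/(6.1375e-05) = 0.07891 Ω
R(137 °C) = 0.07891 × (1 + 0.0043×112) = 0.117 Ω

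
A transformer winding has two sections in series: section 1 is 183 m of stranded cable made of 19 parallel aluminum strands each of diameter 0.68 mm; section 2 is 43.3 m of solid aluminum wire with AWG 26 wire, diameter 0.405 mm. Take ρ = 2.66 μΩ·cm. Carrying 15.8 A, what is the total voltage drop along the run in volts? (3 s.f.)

152 V

ρ = 2.66 μΩ·cm = 2.66×10^-8 Ω·m
Section 1: A_strand = π(3.4000e-04)² = 3.632e-07 m²; R₁ = ρL/(N·A_s) = (2.66×10^-8)(183)/(19×3.632e-07) = 0.7055 Ω
Section 2: A = π(0.405/2 mm)² = π(2.0250e-04 m)² = 1.288e-07 m²
R₂ = (2.66×10^-8)(43.3)/(1.288e-07) = 8.941 Ω
R = R₁ + R₂ = 9.646 Ω
V = IR = 15.8 × 9.646 = 152 V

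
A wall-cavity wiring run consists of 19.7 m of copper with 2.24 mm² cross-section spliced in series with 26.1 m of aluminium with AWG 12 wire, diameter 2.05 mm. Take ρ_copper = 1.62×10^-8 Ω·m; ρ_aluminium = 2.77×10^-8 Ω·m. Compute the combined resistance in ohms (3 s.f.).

Segment 1: A = 2.24 mm² = 2.240e-06 m²
R₁ = ρL/A = (1.62×10^-8)(19.7)/(2.240e-06) = 0.1425 Ω
Segment 2: A = π(2.05/2 mm)² = π(1.0250e-03 m)² = 3.301e-06 m²
R₂ = (2.77×10^-8)(26.1)/(3.301e-06) = 0.219 Ω
R = R₁ + R₂ = 0.362 Ω

0.362 Ω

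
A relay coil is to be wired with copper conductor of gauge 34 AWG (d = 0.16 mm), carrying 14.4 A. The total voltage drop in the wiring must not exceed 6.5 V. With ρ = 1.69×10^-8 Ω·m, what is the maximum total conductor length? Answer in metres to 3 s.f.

0.537 m

A = π(0.16/2 mm)² = π(8.0000e-05 m)² = 2.011e-08 m²
L_max = V_max·A/(1·ρI) = (6.5)(2.011e-08)/(1.69×10^-8×14.4) = 0.537 m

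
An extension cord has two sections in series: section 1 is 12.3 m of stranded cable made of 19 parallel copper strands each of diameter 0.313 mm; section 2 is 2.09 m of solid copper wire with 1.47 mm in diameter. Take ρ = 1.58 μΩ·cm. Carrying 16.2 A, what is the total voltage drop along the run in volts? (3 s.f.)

2.47 V

ρ = 1.58 μΩ·cm = 1.58×10^-8 Ω·m
Section 1: A_strand = π(1.5650e-04)² = 7.694e-08 m²; R₁ = ρL/(N·A_s) = (1.58×10^-8)(12.3)/(19×7.694e-08) = 0.1329 Ω
Section 2: A = π(d/2)² = π(7.3500e-04 m)² = 1.697e-06 m²
R₂ = (1.58×10^-8)(2.09)/(1.697e-06) = 0.01946 Ω
R = R₁ + R₂ = 0.1524 Ω
V = IR = 16.2 × 0.1524 = 2.47 V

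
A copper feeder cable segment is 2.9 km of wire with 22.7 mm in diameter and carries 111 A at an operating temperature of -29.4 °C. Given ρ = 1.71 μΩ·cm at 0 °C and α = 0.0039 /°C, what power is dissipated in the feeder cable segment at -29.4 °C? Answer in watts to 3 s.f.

1340 W

ρ = 1.71 μΩ·cm = 1.71×10^-8 Ω·m
A = π(d/2)² = π(1.1350e-02 m)² = 4.047e-04 m²
R₍0₎ = ρL/A = (1.71×10^-8)(2900)/(4.047e-04) = 0.1225 Ω
R₍-29.4₎ = R₍0₎(1 + αΔT) = 0.1225 × (1 + 0.0039×-29.4) = 0.1085 Ω
P = I²R = (111)² × 0.1085 = 1340 W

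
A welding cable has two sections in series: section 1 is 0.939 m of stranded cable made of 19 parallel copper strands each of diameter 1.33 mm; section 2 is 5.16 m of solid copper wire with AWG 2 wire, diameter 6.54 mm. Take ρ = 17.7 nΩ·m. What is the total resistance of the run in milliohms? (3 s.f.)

ρ = 17.7 nΩ·m = 1.77×10^-8 Ω·m
Section 1: A_strand = π(6.6500e-04)² = 1.389e-06 m²; R₁ = ρL/(N·A_s) = (1.77×10^-8)(0.939)/(19×1.389e-06) = 6.296×10^-4 Ω
Section 2: A = π(6.54/2 mm)² = π(3.2700e-03 m)² = 3.359e-05 m²
R₂ = (1.77×10^-8)(5.16)/(3.359e-05) = 0.002719 Ω
R = R₁ + R₂ = 3.35 mΩ

3.35 mΩ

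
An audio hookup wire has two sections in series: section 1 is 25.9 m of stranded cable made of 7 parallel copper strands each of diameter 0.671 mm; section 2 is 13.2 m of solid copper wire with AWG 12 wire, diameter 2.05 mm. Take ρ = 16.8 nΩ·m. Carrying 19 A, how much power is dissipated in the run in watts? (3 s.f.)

87.7 W

ρ = 16.8 nΩ·m = 1.68×10^-8 Ω·m
Section 1: A_strand = π(3.3550e-04)² = 3.536e-07 m²; R₁ = ρL/(N·A_s) = (1.68×10^-8)(25.9)/(7×3.536e-07) = 0.1758 Ω
Section 2: A = π(2.05/2 mm)² = π(1.0250e-03 m)² = 3.301e-06 m²
R₂ = (1.68×10^-8)(13.2)/(3.301e-06) = 0.06719 Ω
R = R₁ + R₂ = 0.243 Ω
P = I²R = (19)² × 0.243 = 87.7 W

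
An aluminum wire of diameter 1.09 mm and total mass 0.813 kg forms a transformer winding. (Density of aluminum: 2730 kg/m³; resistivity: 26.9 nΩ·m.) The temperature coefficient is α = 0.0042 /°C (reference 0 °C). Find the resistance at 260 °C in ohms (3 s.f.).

19.2 Ω

ρ = 26.9 nΩ·m = 2.69×10^-8 Ω·m
A = π(d/2)² = π(5.4500e-04 m)² = 9.3313e-07 m²
L = m/(density·A) = 0.813/(2730×9.3313e-07) = 319.1 m
R = ρL/A = (2.69×10^-8)(319.1)/(9.3313e-07) = 9.2 Ω
R(260 °C) = 9.2 × (1 + 0.0042×260) = 19.2 Ω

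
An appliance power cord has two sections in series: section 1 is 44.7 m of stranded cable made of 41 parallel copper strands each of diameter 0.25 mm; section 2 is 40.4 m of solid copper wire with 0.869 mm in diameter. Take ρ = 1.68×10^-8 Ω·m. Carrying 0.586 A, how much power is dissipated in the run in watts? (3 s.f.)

Section 1: A_strand = π(1.2500e-04)² = 4.909e-08 m²; R₁ = ρL/(N·A_s) = (1.68×10^-8)(44.7)/(41×4.909e-08) = 0.3731 Ω
Section 2: A = π(d/2)² = π(4.3450e-04 m)² = 5.931e-07 m²
R₂ = (1.68×10^-8)(40.4)/(5.931e-07) = 1.144 Ω
R = R₁ + R₂ = 1.517 Ω
P = I²R = (0.586)² × 1.517 = 0.521 W

0.521 W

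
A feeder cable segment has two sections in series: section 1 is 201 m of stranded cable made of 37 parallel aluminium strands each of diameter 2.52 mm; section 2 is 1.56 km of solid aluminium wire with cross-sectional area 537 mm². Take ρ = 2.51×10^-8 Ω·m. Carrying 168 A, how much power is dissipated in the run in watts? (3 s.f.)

Section 1: A_strand = π(1.2600e-03)² = 4.988e-06 m²; R₁ = ρL/(N·A_s) = (2.51×10^-8)(201)/(37×4.988e-06) = 0.02734 Ω
Section 2: A = 537 mm² = 5.370e-04 m²
R₂ = (2.51×10^-8)(1560)/(5.370e-04) = 0.07292 Ω
R = R₁ + R₂ = 0.1003 Ω
P = I²R = (168)² × 0.1003 = 2830 W

2830 W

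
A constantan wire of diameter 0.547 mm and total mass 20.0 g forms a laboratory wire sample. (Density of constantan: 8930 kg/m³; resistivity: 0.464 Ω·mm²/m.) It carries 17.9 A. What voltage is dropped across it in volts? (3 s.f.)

337 V

ρ = 0.464 Ω·mm²/m = 4.64×10^-7 Ω·m
A = π(d/2)² = π(2.7350e-04 m)² = 2.3500e-07 m²
L = m/(density·A) = 0.02/(8930×2.3500e-07) = 9.53 m
R = ρL/A = (4.64×10^-7)(9.53)/(2.3500e-07) = 18.82 Ω
V = IR = 17.9 × 18.82 = 337 V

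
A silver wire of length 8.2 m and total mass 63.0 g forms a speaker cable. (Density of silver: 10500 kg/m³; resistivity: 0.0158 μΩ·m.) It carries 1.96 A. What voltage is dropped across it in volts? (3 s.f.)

0.347 V

ρ = 0.0158 μΩ·m = 1.58×10^-8 Ω·m
A = m/(density·L) = 0.063/(10500×8.2) = 7.3171e-07 m²
R = ρL/A = (1.58×10^-8)(8.2)/(7.3171e-07) = 0.1771 Ω
V = IR = 1.96 × 0.1771 = 0.347 V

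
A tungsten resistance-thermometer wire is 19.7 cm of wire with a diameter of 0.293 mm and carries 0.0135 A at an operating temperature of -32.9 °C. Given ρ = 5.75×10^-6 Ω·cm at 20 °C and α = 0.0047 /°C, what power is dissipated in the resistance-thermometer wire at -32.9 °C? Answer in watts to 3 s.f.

2.30×10^-5 W

ρ = 5.75×10^-6 Ω·cm = 5.75×10^-8 Ω·m
A = π(d/2)² = π(1.4650e-04 m)² = 6.743e-08 m²
R₍20₎ = ρL/A = (5.75×10^-8)(0.197)/(6.743e-08) = 0.168 Ω
R₍-32.9₎ = R₍20₎(1 + αΔT) = 0.168 × (1 + 0.0047×-52.9) = 0.1262 Ω
P = I²R = (0.0135)² × 0.1262 = 2.30×10^-5 W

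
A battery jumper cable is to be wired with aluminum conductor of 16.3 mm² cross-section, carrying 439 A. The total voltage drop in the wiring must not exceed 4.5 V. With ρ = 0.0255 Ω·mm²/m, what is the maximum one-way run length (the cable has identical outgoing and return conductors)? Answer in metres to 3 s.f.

3.28 m

ρ = 0.0255 Ω·mm²/m = 2.55×10^-8 Ω·m
A = 16.3 mm² = 1.630e-05 m²
L_max = V_max·A/(2·ρI) = (4.5)(1.630e-05)/(2×2.55×10^-8×439) = 3.28 m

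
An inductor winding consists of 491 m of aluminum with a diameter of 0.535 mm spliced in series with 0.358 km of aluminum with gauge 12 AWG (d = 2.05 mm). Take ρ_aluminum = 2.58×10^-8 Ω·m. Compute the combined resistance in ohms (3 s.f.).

Segment 1: A = π(d/2)² = π(2.6750e-04 m)² = 2.248e-07 m²
R₁ = ρL/A = (2.58×10^-8)(491)/(2.248e-07) = 56.35 Ω
Segment 2: A = π(2.05/2 mm)² = π(1.0250e-03 m)² = 3.301e-06 m²
R₂ = (2.58×10^-8)(358)/(3.301e-06) = 2.798 Ω
R = R₁ + R₂ = 59.1 Ω

59.1 Ω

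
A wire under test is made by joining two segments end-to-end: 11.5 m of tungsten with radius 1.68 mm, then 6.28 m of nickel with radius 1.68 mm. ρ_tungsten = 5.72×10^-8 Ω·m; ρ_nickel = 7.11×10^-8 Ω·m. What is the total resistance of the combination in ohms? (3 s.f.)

Segment 1: A = πr² = π(1.6800e-03 m)² = 8.867e-06 m²
R₁ = ρL/A = (5.72×10^-8)(11.5)/(8.867e-06) = 0.07419 Ω
R₂ = (7.11×10^-8)(6.28)/(8.867e-06) = 0.05036 Ω
R = R₁ + R₂ = 0.125 Ω

0.125 Ω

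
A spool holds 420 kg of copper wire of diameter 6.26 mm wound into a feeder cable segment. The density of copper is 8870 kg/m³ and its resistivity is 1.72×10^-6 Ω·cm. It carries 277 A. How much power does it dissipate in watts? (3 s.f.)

ρ = 1.72×10^-6 Ω·cm = 1.72×10^-8 Ω·m
A = π(d/2)² = π(3.1300e-03 m)² = 3.0778e-05 m²
L = m/(density·A) = 420/(8870×3.0778e-05) = 1538 m
R = ρL/A = (1.72×10^-8)(1538)/(3.0778e-05) = 0.8598 Ω
P = I²R = (277)² × 0.8598 = 66000 W

66000 W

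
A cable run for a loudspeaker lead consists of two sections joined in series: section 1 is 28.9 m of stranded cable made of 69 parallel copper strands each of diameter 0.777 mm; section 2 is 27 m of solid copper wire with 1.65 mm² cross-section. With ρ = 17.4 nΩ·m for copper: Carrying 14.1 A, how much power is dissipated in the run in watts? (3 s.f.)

59.7 W

ρ = 17.4 nΩ·m = 1.74×10^-8 Ω·m
Section 1: A_strand = π(3.8850e-04)² = 4.742e-07 m²; R₁ = ρL/(N·A_s) = (1.74×10^-8)(28.9)/(69×4.742e-07) = 0.01537 Ω
Section 2: A = 1.65 mm² = 1.650e-06 m²
R₂ = (1.74×10^-8)(27)/(1.650e-06) = 0.2847 Ω
R = R₁ + R₂ = 0.3001 Ω
P = I²R = (14.1)² × 0.3001 = 59.7 W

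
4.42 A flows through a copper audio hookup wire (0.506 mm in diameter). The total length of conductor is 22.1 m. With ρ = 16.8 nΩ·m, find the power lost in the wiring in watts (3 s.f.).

ρ = 16.8 nΩ·m = 1.68×10^-8 Ω·m
A = π(d/2)² = π(2.5300e-04 m)² = 2.011e-07 m²
R = ρL/A = (1.68×10^-8)(22.1)/(2.011e-07) = 1.846 Ω
P = I²R = (4.42)² × 1.846 = 36.1 W

36.1 W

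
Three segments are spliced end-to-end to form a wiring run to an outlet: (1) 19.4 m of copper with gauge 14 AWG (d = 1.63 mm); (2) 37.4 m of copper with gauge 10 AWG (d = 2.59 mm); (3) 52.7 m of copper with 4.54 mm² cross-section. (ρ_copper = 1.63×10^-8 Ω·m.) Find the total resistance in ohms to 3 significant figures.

Seg 1: A = π(1.63/2 mm)² = π(8.1500e-04 m)² = 2.087e-06 m²
R_1 = (1.63×10^-8)(19.4)/(2.087e-06) = 0.1515 Ω
Seg 2: A = π(2.59/2 mm)² = π(1.2950e-03 m)² = 5.269e-06 m²
R_2 = (1.63×10^-8)(37.4)/(5.269e-06) = 0.1157 Ω
Seg 3: A = 4.54 mm² = 4.540e-06 m²
R_3 = (1.63×10^-8)(52.7)/(4.540e-06) = 0.1892 Ω
R_total = R_1 + R_2 + R_3 = 0.456 Ω

0.456 Ω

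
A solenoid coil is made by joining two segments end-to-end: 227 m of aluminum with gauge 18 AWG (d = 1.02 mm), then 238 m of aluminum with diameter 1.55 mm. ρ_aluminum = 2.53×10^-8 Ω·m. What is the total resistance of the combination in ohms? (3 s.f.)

Segment 1: A = π(1.02/2 mm)² = π(5.1000e-04 m)² = 8.171e-07 m²
R₁ = ρL/A = (2.53×10^-8)(227)/(8.171e-07) = 7.028 Ω
Segment 2: A = π(d/2)² = π(7.7500e-04 m)² = 1.887e-06 m²
R₂ = (2.53×10^-8)(238)/(1.887e-06) = 3.191 Ω
R = R₁ + R₂ = 10.2 Ω

10.2 Ω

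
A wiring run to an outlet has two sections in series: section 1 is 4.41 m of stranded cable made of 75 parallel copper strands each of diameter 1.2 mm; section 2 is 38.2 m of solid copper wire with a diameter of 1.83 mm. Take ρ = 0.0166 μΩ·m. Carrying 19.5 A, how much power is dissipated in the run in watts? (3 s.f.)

92.0 W

ρ = 0.0166 μΩ·m = 1.66×10^-8 Ω·m
Section 1: A_strand = π(6.0000e-04)² = 1.131e-06 m²; R₁ = ρL/(N·A_s) = (1.66×10^-8)(4.41)/(75×1.131e-06) = 8.630×10^-4 Ω
Section 2: A = π(d/2)² = π(9.1500e-04 m)² = 2.630e-06 m²
R₂ = (1.66×10^-8)(38.2)/(2.630e-06) = 0.2411 Ω
R = R₁ + R₂ = 0.242 Ω
P = I²R = (19.5)² × 0.242 = 92.0 W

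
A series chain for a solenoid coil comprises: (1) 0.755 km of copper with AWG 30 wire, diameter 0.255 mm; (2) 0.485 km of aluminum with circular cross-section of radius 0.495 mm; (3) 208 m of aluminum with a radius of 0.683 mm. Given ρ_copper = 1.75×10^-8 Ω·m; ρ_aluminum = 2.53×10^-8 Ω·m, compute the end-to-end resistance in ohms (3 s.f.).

278 Ω

Seg 1: A = π(0.255/2 mm)² = π(1.2750e-04 m)² = 5.107e-08 m²
R_1 = (1.75×10^-8)(755)/(5.107e-08) = 258.7 Ω
Seg 2: A = πr² = π(4.9500e-04 m)² = 7.698e-07 m²
R_2 = (2.53×10^-8)(485)/(7.698e-07) = 15.94 Ω
Seg 3: A = πr² = π(6.8300e-04 m)² = 1.466e-06 m²
R_3 = (2.53×10^-8)(208)/(1.466e-06) = 3.591 Ω
R_total = R_1 + R_2 + R_3 = 278 Ω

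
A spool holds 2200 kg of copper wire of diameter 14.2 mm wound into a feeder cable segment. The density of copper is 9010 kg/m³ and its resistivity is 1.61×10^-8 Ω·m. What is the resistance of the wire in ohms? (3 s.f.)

A = π(d/2)² = π(7.1000e-03 m)² = 1.5837e-04 m²
L = m/(density·A) = 2200/(9010×1.5837e-04) = 1542 m
R = ρL/A = (1.61×10^-8)(1542)/(1.5837e-04) = 0.157 Ω

0.157 Ω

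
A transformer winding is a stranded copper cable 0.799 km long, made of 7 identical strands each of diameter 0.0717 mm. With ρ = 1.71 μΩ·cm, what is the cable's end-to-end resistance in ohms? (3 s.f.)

483 Ω

ρ = 1.71 μΩ·cm = 1.71×10^-8 Ω·m
A_strand = π(3.5850e-05 m)² = 4.038e-09 m²
R_strand = ρL/A = (1.71×10^-8)(799)/(4.038e-09) = 3384 Ω
R_total = R_strand/N = 3384/7 = 483 Ω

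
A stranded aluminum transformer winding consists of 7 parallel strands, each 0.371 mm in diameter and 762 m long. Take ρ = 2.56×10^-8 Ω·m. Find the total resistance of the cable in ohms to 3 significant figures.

25.8 Ω

A_strand = π(1.8550e-04 m)² = 1.081e-07 m²
R_strand = ρL/A = (2.56×10^-8)(762)/(1.081e-07) = 180.5 Ω
R_total = R_strand/N = 180.5/7 = 25.8 Ω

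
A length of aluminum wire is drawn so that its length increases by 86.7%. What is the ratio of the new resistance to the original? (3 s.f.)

k = 1 + 86.7/100 = 1.867; volume constant ⇒ A' = A/k, so R' = k²R.
Factor = 3.49

3.49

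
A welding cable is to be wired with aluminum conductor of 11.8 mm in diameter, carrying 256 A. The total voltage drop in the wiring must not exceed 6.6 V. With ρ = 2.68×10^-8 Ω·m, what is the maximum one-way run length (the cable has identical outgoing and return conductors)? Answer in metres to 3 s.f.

52.6 m

A = π(d/2)² = π(5.9000e-03 m)² = 1.094e-04 m²
L_max = V_max·A/(2·ρI) = (6.6)(1.094e-04)/(2×2.68×10^-8×256) = 52.6 m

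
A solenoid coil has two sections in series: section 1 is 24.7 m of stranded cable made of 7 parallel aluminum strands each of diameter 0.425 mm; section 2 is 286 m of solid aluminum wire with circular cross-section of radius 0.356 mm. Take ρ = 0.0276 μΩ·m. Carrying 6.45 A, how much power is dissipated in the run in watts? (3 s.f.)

853 W

ρ = 0.0276 μΩ·m = 2.76×10^-8 Ω·m
Section 1: A_strand = π(2.1250e-04)² = 1.419e-07 m²; R₁ = ρL/(N·A_s) = (2.76×10^-8)(24.7)/(7×1.419e-07) = 0.6865 Ω
Section 2: A = πr² = π(3.5600e-04 m)² = 3.982e-07 m²
R₂ = (2.76×10^-8)(286)/(3.982e-07) = 19.83 Ω
R = R₁ + R₂ = 20.51 Ω
P = I²R = (6.45)² × 20.51 = 853 W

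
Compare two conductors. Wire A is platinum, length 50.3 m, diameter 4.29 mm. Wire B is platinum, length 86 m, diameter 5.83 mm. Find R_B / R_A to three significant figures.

0.926

R ∝ ρL/d², so R_B/R_A = (L_B/L_A) × (d_A/d_B)²
= (86/50.3) × (4.29/5.83)² = 0.926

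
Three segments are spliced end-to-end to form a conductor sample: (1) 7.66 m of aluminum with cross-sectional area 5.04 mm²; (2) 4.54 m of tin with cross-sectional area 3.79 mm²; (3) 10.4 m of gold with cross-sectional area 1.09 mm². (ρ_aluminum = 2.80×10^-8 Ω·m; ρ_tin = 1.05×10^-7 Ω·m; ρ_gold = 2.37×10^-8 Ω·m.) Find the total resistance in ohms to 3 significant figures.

0.394 Ω

Seg 1: A = 5.04 mm² = 5.040e-06 m²
R_1 = (2.80×10^-8)(7.66)/(5.040e-06) = 0.04256 Ω
Seg 2: A = 3.79 mm² = 3.790e-06 m²
R_2 = (1.05×10^-7)(4.54)/(3.790e-06) = 0.1258 Ω
Seg 3: A = 1.09 mm² = 1.090e-06 m²
R_3 = (2.37×10^-8)(10.4)/(1.090e-06) = 0.2261 Ω
R_total = R_1 + R_2 + R_3 = 0.394 Ω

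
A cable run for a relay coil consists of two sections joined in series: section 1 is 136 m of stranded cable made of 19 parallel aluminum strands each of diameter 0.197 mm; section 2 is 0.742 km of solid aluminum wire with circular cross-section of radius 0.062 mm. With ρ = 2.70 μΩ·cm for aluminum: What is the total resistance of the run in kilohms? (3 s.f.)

ρ = 2.70 μΩ·cm = 2.70×10^-8 Ω·m
Section 1: A_strand = π(9.8500e-05)² = 3.048e-08 m²; R₁ = ρL/(N·A_s) = (2.70×10^-8)(136)/(19×3.048e-08) = 6.341 Ω
Section 2: A = πr² = π(6.2000e-05 m)² = 1.208e-08 m²
R₂ = (2.70×10^-8)(742)/(1.208e-08) = 1659 Ω
R = R₁ + R₂ = 1.67 kΩ

1.67 kΩ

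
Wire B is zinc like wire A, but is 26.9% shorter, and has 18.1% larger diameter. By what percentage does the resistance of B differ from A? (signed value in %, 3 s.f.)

-47.6%

R ∝ L/d², so R_B/R_A = (1 − 26.9/100) × (1 + 18.1/100)⁻²
= 0.731 × 0.717 = 0.5241
(R_B − R_A)/R_A = 0.5241 − 1 = -47.6%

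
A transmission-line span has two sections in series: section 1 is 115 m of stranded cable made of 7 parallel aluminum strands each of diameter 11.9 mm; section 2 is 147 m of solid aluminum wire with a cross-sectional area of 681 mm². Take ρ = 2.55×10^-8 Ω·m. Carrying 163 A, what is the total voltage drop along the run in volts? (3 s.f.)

Section 1: A_strand = π(5.9500e-03)² = 1.112e-04 m²; R₁ = ρL/(N·A_s) = (2.55×10^-8)(115)/(7×1.112e-04) = 0.003767 Ω
Section 2: A = 681 mm² = 6.810e-04 m²
R₂ = (2.55×10^-8)(147)/(6.810e-04) = 0.005504 Ω
R = R₁ + R₂ = 0.009271 Ω
V = IR = 163 × 0.009271 = 1.51 V

1.51 V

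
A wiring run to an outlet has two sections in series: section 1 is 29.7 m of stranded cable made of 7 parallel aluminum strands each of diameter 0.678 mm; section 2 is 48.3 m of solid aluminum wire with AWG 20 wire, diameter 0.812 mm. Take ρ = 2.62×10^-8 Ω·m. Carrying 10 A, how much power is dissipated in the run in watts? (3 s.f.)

Section 1: A_strand = π(3.3900e-04)² = 3.610e-07 m²; R₁ = ρL/(N·A_s) = (2.62×10^-8)(29.7)/(7×3.610e-07) = 0.3079 Ω
Section 2: A = π(0.812/2 mm)² = π(4.0600e-04 m)² = 5.178e-07 m²
R₂ = (2.62×10^-8)(48.3)/(5.178e-07) = 2.444 Ω
R = R₁ + R₂ = 2.752 Ω
P = I²R = (10)² × 2.752 = 275 W

275 W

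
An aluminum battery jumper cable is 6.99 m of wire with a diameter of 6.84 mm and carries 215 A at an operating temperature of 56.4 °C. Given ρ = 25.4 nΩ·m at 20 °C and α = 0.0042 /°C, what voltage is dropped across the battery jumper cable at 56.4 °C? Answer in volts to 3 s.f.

ρ = 25.4 nΩ·m = 2.54×10^-8 Ω·m
A = π(d/2)² = π(3.4200e-03 m)² = 3.675e-05 m²
R₍20₎ = ρL/A = (2.54×10^-8)(6.99)/(3.675e-05) = 0.004832 Ω
R₍56.4₎ = R₍20₎(1 + αΔT) = 0.004832 × (1 + 0.0042×36.4) = 0.00557 Ω
V = IR = 215 × 0.00557 = 1.20 V

1.20 V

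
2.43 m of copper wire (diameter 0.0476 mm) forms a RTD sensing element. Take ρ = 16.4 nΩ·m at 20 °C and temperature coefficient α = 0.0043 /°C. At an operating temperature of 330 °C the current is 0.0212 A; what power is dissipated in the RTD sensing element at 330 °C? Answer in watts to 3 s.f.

0.0235 W

ρ = 16.4 nΩ·m = 1.64×10^-8 Ω·m
A = π(d/2)² = π(2.3800e-05 m)² = 1.780e-09 m²
R₍20₎ = ρL/A = (1.64×10^-8)(2.43)/(1.780e-09) = 22.39 Ω
R₍330₎ = R₍20₎(1 + αΔT) = 22.39 × (1 + 0.0043×310) = 52.25 Ω
P = I²R = (0.0212)² × 52.25 = 0.0235 W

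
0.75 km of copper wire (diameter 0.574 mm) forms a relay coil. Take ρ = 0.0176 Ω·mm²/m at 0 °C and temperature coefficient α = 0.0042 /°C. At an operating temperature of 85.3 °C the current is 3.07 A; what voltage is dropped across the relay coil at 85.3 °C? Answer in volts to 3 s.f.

213 V

ρ = 0.0176 Ω·mm²/m = 1.76×10^-8 Ω·m
A = π(d/2)² = π(2.8700e-04 m)² = 2.588e-07 m²
R₍0₎ = ρL/A = (1.76×10^-8)(750)/(2.588e-07) = 51.01 Ω
R₍85.3₎ = R₍0₎(1 + αΔT) = 51.01 × (1 + 0.0042×85.3) = 69.29 Ω
V = IR = 3.07 × 69.29 = 213 V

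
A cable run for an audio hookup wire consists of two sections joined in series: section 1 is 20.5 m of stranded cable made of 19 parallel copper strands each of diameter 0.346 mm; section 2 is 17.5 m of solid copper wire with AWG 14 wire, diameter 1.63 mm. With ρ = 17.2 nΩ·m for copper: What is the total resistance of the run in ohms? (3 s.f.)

ρ = 17.2 nΩ·m = 1.72×10^-8 Ω·m
Section 1: A_strand = π(1.7300e-04)² = 9.402e-08 m²; R₁ = ρL/(N·A_s) = (1.72×10^-8)(20.5)/(19×9.402e-08) = 0.1974 Ω
Section 2: A = π(1.63/2 mm)² = π(8.1500e-04 m)² = 2.087e-06 m²
R₂ = (1.72×10^-8)(17.5)/(2.087e-06) = 0.1442 Ω
R = R₁ + R₂ = 0.342 Ω

0.342 Ω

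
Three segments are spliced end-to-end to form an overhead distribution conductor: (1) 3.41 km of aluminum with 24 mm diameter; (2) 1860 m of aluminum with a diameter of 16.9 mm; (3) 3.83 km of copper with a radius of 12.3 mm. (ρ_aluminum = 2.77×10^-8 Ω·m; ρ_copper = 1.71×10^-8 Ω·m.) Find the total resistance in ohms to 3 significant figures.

Seg 1: A = π(d/2)² = π(1.2000e-02 m)² = 4.524e-04 m²
R_1 = (2.77×10^-8)(3410)/(4.524e-04) = 0.2088 Ω
Seg 2: A = π(d/2)² = π(8.4500e-03 m)² = 2.243e-04 m²
R_2 = (2.77×10^-8)(1860)/(2.243e-04) = 0.2297 Ω
Seg 3: A = πr² = π(1.2300e-02 m)² = 4.753e-04 m²
R_3 = (1.71×10^-8)(3830)/(4.753e-04) = 0.1378 Ω
R_total = R_1 + R_2 + R_3 = 0.576 Ω

0.576 Ω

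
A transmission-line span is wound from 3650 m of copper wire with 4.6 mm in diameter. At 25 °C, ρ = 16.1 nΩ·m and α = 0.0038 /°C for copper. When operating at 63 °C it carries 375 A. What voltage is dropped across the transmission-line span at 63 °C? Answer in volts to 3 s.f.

1520 V

ρ = 16.1 nΩ·m = 1.61×10^-8 Ω·m
A = π(d/2)² = π(2.3000e-03 m)² = 1.662e-05 m²
R₍25₎ = ρL/A = (1.61×10^-8)(3650)/(1.662e-05) = 3.536 Ω
R₍63₎ = R₍25₎(1 + αΔT) = 3.536 × (1 + 0.0038×38) = 4.047 Ω
V = IR = 375 × 4.047 = 1520 V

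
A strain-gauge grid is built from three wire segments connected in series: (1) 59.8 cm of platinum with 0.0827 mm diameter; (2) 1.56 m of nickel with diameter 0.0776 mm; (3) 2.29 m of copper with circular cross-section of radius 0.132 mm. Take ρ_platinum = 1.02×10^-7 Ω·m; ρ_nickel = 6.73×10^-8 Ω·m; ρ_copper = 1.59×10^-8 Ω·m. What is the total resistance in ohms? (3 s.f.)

Seg 1: A = π(d/2)² = π(4.1350e-05 m)² = 5.372e-09 m²
R_1 = (1.02×10^-7)(0.598)/(5.372e-09) = 11.36 Ω
Seg 2: A = π(d/2)² = π(3.8800e-05 m)² = 4.729e-09 m²
R_2 = (6.73×10^-8)(1.56)/(4.729e-09) = 22.2 Ω
Seg 3: A = πr² = π(1.3200e-04 m)² = 5.474e-08 m²
R_3 = (1.59×10^-8)(2.29)/(5.474e-08) = 0.6652 Ω
R_total = R_1 + R_2 + R_3 = 34.2 Ω

34.2 Ω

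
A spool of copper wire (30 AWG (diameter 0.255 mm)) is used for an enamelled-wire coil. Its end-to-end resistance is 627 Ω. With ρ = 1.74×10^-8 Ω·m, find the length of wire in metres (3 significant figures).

1840 m

A = π(0.255/2 mm)² = π(1.2750e-04 m)² = 5.107e-08 m²
L = RA/ρ = (627)(5.107e-08)/(1.74×10^-8) = 1840 m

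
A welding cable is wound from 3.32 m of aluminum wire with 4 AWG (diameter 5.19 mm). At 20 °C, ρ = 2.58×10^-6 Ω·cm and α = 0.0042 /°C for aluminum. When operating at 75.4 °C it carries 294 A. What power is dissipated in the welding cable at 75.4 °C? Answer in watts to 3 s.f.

431 W

ρ = 2.58×10^-6 Ω·cm = 2.58×10^-8 Ω·m
A = π(5.19/2 mm)² = π(2.5950e-03 m)² = 2.116e-05 m²
R₍20₎ = ρL/A = (2.58×10^-8)(3.32)/(2.116e-05) = 0.004049 Ω
R₍75.4₎ = R₍20₎(1 + αΔT) = 0.004049 × (1 + 0.0042×55.4) = 0.004991 Ω
P = I²R = (294)² × 0.004991 = 431 W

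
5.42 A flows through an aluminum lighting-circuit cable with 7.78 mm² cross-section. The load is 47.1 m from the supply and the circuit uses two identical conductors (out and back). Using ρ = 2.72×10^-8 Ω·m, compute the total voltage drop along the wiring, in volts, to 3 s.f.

1.79 V

A = 7.78 mm² = 7.780e-06 m²
Total conductor length (both ways) L = 2 × 47.1 = 94.2 m
R = ρL/A = (2.72×10^-8)(94.2)/(7.780e-06) = 0.3293 Ω
V = IR = 5.42 × 0.3293 = 1.79 V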